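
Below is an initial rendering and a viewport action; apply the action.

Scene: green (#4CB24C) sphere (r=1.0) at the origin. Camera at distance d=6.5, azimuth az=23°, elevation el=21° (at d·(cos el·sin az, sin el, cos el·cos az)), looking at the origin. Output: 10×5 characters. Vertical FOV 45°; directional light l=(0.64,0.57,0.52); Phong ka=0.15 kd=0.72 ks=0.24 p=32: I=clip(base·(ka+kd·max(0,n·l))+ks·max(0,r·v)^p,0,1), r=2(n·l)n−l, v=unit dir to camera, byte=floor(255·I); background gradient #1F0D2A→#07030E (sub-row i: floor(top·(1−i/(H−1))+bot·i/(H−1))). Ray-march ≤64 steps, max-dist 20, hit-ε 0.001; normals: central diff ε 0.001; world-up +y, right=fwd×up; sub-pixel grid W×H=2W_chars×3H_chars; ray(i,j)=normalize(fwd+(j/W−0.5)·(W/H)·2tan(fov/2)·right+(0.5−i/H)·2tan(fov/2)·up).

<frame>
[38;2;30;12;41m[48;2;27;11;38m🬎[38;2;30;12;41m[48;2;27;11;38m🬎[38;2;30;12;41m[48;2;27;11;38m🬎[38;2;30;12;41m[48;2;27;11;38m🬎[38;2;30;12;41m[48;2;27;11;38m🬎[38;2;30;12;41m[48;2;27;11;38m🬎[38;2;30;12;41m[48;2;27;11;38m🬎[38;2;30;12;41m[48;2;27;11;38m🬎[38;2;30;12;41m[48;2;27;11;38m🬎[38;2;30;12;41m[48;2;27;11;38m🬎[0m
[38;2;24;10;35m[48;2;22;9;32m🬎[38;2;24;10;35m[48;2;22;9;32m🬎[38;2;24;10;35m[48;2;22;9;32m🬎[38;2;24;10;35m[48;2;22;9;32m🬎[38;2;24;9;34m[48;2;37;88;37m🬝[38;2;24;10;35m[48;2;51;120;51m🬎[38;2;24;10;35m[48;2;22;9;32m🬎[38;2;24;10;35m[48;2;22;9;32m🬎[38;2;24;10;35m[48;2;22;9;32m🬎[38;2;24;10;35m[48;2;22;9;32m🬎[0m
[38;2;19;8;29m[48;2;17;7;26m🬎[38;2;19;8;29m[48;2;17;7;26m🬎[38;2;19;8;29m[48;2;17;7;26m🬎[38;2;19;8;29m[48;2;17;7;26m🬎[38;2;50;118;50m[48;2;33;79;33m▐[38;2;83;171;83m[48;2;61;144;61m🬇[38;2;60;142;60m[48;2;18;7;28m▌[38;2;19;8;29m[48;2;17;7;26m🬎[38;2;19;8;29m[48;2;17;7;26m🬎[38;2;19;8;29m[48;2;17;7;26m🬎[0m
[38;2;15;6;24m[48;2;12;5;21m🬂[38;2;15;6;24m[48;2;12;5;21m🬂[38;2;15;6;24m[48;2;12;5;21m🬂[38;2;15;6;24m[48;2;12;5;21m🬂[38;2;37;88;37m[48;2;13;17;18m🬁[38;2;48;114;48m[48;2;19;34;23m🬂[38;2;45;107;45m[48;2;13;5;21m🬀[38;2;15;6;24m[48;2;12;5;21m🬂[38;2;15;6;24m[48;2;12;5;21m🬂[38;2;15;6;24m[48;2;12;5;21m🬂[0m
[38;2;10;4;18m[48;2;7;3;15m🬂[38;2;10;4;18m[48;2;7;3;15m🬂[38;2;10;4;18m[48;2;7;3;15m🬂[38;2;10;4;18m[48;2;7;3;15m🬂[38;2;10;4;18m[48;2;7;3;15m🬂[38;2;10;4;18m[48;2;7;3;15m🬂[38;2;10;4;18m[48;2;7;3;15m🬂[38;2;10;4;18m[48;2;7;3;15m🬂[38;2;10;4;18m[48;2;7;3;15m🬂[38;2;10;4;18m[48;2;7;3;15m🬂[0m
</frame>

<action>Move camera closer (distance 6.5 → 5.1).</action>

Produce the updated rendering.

<frame>
[38;2;30;12;41m[48;2;27;11;38m🬎[38;2;30;12;41m[48;2;27;11;38m🬎[38;2;30;12;41m[48;2;27;11;38m🬎[38;2;30;12;41m[48;2;27;11;38m🬎[38;2;30;12;41m[48;2;27;11;38m🬎[38;2;30;12;41m[48;2;27;11;38m🬎[38;2;30;12;41m[48;2;27;11;38m🬎[38;2;30;12;41m[48;2;27;11;38m🬎[38;2;30;12;41m[48;2;27;11;38m🬎[38;2;30;12;41m[48;2;27;11;38m🬎[0m
[38;2;24;10;35m[48;2;22;9;32m🬎[38;2;24;10;35m[48;2;22;9;32m🬎[38;2;24;10;35m[48;2;22;9;32m🬎[38;2;24;10;35m[48;2;22;9;32m🬎[38;2;24;10;35m[48;2;45;107;45m🬎[38;2;24;10;35m[48;2;55;130;55m🬊[38;2;60;141;60m[48;2;24;9;34m🬏[38;2;24;10;35m[48;2;22;9;32m🬎[38;2;24;10;35m[48;2;22;9;32m🬎[38;2;24;10;35m[48;2;22;9;32m🬎[0m
[38;2;19;8;29m[48;2;17;7;26m🬎[38;2;19;8;29m[48;2;17;7;26m🬎[38;2;19;8;29m[48;2;17;7;26m🬎[38;2;27;64;27m[48;2;18;7;28m▐[38;2;53;126;53m[48;2;44;103;44m▐[38;2;118;204;118m[48;2;62;145;62m🬇[38;2;63;150;63m[48;2;58;137;58m▌[38;2;19;8;29m[48;2;17;7;26m🬎[38;2;19;8;29m[48;2;17;7;26m🬎[38;2;19;8;29m[48;2;17;7;26m🬎[0m
[38;2;15;6;24m[48;2;12;5;21m🬂[38;2;15;6;24m[48;2;12;5;21m🬂[38;2;15;6;24m[48;2;12;5;21m🬂[38;2;15;36;15m[48;2;13;5;21m🬁[38;2;38;89;38m[48;2;15;19;20m🬊[38;2;47;112;47m[48;2;15;24;19m🬎[38;2;48;112;48m[48;2;12;5;20m🬆[38;2;15;6;24m[48;2;12;5;21m🬂[38;2;15;6;24m[48;2;12;5;21m🬂[38;2;15;6;24m[48;2;12;5;21m🬂[0m
[38;2;10;4;18m[48;2;7;3;15m🬂[38;2;10;4;18m[48;2;7;3;15m🬂[38;2;10;4;18m[48;2;7;3;15m🬂[38;2;10;4;18m[48;2;7;3;15m🬂[38;2;10;4;18m[48;2;7;3;15m🬂[38;2;10;4;18m[48;2;7;3;15m🬂[38;2;10;4;18m[48;2;7;3;15m🬂[38;2;10;4;18m[48;2;7;3;15m🬂[38;2;10;4;18m[48;2;7;3;15m🬂[38;2;10;4;18m[48;2;7;3;15m🬂[0m
</frame>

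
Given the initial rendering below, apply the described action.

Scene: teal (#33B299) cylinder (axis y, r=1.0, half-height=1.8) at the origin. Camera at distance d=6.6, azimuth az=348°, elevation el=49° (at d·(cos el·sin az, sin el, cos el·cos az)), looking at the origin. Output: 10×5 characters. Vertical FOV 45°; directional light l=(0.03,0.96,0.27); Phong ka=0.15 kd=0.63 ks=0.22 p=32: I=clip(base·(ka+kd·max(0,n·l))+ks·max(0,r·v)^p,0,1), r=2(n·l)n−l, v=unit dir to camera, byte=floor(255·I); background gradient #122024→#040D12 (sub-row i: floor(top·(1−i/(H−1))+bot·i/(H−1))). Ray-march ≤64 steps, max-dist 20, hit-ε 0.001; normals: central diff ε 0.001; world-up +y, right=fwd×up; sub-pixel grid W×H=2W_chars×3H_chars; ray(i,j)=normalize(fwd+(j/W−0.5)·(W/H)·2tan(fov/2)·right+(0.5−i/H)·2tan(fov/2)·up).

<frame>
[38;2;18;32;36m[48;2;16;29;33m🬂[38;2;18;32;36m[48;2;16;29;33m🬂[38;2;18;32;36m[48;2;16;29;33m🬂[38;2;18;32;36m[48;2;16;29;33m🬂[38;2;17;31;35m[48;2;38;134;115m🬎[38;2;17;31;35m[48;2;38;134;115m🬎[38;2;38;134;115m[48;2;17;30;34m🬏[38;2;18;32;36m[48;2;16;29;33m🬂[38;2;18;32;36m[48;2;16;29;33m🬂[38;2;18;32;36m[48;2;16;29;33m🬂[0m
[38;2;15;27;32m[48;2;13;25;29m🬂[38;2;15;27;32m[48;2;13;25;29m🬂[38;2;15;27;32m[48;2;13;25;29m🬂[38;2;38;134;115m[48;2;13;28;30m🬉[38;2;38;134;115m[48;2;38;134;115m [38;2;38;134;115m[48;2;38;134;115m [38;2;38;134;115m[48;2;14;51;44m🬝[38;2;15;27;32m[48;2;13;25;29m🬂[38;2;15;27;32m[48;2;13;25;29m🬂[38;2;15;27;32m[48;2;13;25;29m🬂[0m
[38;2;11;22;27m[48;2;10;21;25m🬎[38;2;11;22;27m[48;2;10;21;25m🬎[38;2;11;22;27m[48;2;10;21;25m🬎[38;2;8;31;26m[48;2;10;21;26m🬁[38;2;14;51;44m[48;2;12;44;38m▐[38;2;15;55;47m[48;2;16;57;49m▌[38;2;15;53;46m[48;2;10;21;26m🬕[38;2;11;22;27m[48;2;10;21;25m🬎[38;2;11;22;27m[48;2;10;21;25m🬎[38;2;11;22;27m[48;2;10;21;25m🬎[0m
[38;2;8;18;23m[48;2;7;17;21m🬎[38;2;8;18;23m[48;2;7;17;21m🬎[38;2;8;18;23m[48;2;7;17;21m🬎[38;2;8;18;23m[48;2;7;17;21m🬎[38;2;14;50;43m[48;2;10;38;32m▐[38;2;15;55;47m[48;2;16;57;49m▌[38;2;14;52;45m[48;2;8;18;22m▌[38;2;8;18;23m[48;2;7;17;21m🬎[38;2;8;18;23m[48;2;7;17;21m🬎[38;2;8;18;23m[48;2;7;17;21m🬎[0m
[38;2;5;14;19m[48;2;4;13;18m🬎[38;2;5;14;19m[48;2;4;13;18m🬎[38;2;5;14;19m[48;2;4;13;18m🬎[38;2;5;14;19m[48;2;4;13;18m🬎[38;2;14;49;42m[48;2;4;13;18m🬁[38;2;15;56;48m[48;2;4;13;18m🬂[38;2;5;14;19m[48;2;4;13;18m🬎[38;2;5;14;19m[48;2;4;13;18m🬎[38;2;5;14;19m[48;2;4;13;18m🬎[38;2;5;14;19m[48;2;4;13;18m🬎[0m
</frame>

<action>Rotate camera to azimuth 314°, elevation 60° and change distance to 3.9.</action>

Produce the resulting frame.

<frame>
[38;2;18;32;36m[48;2;16;29;33m🬂[38;2;38;134;115m[48;2;17;30;34m▐[38;2;38;134;115m[48;2;38;134;115m [38;2;38;134;115m[48;2;38;134;115m [38;2;38;134;115m[48;2;38;134;115m [38;2;38;134;115m[48;2;38;134;115m [38;2;38;134;115m[48;2;38;134;115m [38;2;38;134;115m[48;2;38;134;115m [38;2;38;134;115m[48;2;38;134;115m [38;2;18;32;36m[48;2;16;29;33m🬂[0m
[38;2;15;27;32m[48;2;13;25;29m🬂[38;2;38;134;115m[48;2;13;25;30m🬉[38;2;38;134;115m[48;2;38;134;115m [38;2;38;134;115m[48;2;38;134;115m [38;2;38;134;115m[48;2;38;134;115m [38;2;38;134;115m[48;2;38;134;115m [38;2;38;134;115m[48;2;38;134;115m [38;2;38;134;115m[48;2;38;134;115m [38;2;38;134;115m[48;2;13;25;29m🬝[38;2;15;27;32m[48;2;13;25;29m🬂[0m
[38;2;11;22;27m[48;2;10;21;25m🬎[38;2;11;22;27m[48;2;10;21;25m🬎[38;2;7;26;23m[48;2;10;21;26m🬨[38;2;38;134;115m[48;2;9;33;28m🬂[38;2;38;134;115m[48;2;11;40;34m🬊[38;2;38;134;115m[48;2;12;46;39m🬎[38;2;38;134;115m[48;2;14;50;43m🬂[38;2;38;134;115m[48;2;15;55;47m🬀[38;2;16;57;49m[48;2;10;21;26m🬀[38;2;11;22;27m[48;2;10;21;25m🬎[0m
[38;2;8;18;23m[48;2;7;17;21m🬎[38;2;8;18;23m[48;2;7;17;21m🬎[38;2;8;18;23m[48;2;7;17;21m🬎[38;2;8;30;25m[48;2;7;21;21m🬨[38;2;11;41;35m[48;2;10;37;32m▐[38;2;12;45;38m[48;2;13;48;41m▌[38;2;14;51;43m[48;2;15;54;46m▌[38;2;16;56;48m[48;2;7;17;22m🬄[38;2;8;18;23m[48;2;7;17;21m🬎[38;2;8;18;23m[48;2;7;17;21m🬎[0m
[38;2;5;14;19m[48;2;4;13;18m🬎[38;2;5;14;19m[48;2;4;13;18m🬎[38;2;5;14;19m[48;2;4;13;18m🬎[38;2;5;14;19m[48;2;4;13;18m🬎[38;2;9;35;30m[48;2;4;13;18m🬎[38;2;13;47;40m[48;2;4;13;18m🬎[38;2;15;53;46m[48;2;4;13;18m🬄[38;2;5;14;19m[48;2;4;13;18m🬎[38;2;5;14;19m[48;2;4;13;18m🬎[38;2;5;14;19m[48;2;4;13;18m🬎[0m
</frame>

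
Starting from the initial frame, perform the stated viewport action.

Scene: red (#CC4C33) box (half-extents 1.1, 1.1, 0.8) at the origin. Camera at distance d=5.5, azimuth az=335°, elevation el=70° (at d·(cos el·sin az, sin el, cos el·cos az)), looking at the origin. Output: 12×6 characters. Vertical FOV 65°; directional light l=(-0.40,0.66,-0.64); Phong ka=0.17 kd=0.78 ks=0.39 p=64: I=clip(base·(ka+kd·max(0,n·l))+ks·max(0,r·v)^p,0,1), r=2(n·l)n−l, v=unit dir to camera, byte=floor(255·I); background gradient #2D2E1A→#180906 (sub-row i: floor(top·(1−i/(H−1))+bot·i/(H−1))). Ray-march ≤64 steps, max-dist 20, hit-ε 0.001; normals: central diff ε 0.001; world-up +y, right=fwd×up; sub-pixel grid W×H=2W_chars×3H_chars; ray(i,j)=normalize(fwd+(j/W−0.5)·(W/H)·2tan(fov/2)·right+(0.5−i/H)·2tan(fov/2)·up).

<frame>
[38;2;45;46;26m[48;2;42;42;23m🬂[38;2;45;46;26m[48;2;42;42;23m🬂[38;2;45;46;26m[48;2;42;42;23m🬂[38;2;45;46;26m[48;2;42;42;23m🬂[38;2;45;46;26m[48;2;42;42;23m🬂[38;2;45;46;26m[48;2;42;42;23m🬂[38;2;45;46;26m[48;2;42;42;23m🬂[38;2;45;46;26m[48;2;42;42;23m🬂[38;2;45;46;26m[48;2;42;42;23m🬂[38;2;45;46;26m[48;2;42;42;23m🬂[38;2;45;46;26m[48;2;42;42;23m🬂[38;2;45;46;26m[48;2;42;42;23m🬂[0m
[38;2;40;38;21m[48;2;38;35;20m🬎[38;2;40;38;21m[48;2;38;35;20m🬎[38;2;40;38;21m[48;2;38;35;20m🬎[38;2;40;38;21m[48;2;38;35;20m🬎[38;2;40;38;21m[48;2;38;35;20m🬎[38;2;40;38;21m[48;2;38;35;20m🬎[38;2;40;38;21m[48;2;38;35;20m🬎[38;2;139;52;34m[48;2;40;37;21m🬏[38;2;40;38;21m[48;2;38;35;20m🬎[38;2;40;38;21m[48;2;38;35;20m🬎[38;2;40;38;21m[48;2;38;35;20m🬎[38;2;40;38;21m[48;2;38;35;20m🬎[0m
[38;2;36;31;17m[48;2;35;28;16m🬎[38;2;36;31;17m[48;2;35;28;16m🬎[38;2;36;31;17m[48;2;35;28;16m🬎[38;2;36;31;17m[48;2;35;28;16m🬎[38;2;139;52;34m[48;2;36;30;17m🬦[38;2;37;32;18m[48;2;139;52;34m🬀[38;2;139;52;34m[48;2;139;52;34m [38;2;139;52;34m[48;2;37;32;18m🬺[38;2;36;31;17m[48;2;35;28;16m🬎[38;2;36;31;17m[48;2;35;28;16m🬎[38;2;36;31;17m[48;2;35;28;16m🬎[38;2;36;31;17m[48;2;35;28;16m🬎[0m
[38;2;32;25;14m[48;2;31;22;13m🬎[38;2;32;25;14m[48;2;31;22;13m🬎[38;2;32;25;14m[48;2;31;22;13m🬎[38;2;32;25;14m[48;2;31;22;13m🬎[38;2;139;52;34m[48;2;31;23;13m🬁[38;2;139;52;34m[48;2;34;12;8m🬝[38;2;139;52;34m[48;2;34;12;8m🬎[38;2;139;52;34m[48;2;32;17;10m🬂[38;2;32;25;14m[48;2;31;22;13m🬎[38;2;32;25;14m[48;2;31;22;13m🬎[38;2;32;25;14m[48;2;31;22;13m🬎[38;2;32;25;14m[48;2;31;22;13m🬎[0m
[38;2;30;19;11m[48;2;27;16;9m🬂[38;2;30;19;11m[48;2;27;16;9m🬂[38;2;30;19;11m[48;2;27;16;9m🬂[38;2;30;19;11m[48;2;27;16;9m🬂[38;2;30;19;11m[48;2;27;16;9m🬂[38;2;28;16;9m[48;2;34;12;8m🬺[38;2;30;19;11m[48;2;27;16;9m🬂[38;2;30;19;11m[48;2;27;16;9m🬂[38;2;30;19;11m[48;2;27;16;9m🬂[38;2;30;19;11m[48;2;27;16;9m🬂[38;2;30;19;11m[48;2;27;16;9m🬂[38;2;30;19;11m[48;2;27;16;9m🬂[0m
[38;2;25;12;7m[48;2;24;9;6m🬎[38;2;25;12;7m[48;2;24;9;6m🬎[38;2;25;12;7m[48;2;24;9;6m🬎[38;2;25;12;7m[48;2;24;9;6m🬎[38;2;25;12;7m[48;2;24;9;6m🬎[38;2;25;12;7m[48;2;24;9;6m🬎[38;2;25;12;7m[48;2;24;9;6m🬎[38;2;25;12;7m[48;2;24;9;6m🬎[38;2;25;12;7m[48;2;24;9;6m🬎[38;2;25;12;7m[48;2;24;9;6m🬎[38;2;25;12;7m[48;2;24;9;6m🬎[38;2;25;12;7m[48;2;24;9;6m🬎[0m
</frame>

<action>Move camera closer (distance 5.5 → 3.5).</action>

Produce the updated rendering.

<frame>
[38;2;45;46;26m[48;2;42;42;23m🬂[38;2;45;46;26m[48;2;42;42;23m🬂[38;2;45;46;26m[48;2;42;42;23m🬂[38;2;45;46;26m[48;2;42;42;23m🬂[38;2;45;46;26m[48;2;42;42;23m🬂[38;2;45;46;26m[48;2;42;42;23m🬂[38;2;45;46;26m[48;2;42;42;23m🬂[38;2;43;43;24m[48;2;139;52;34m🬝[38;2;45;46;26m[48;2;42;42;23m🬂[38;2;45;46;26m[48;2;42;42;23m🬂[38;2;45;46;26m[48;2;42;42;23m🬂[38;2;45;46;26m[48;2;42;42;23m🬂[0m
[38;2;40;38;21m[48;2;38;35;20m🬎[38;2;40;38;21m[48;2;38;35;20m🬎[38;2;40;38;21m[48;2;38;35;20m🬎[38;2;40;37;21m[48;2;141;53;36m🬝[38;2;40;38;21m[48;2;139;52;34m🬆[38;2;41;39;22m[48;2;139;52;34m🬂[38;2;139;52;34m[48;2;139;52;34m [38;2;139;52;34m[48;2;139;52;34m [38;2;139;52;34m[48;2;40;38;21m🬲[38;2;40;38;21m[48;2;38;35;20m🬎[38;2;40;38;21m[48;2;38;35;20m🬎[38;2;40;38;21m[48;2;38;35;20m🬎[0m
[38;2;36;31;17m[48;2;35;28;16m🬎[38;2;36;31;17m[48;2;35;28;16m🬎[38;2;160;72;55m[48;2;35;29;16m🬁[38;2;146;58;41m[48;2;141;53;36m▌[38;2;139;52;35m[48;2;139;52;34m▌[38;2;139;52;34m[48;2;139;52;34m [38;2;139;52;34m[48;2;139;52;34m [38;2;139;52;34m[48;2;139;52;34m [38;2;139;52;34m[48;2;139;52;34m [38;2;139;52;34m[48;2;37;32;18m🬺[38;2;36;31;17m[48;2;35;28;16m🬎[38;2;36;31;17m[48;2;35;28;16m🬎[0m
[38;2;32;25;14m[48;2;31;22;13m🬎[38;2;32;25;14m[48;2;31;22;13m🬎[38;2;32;25;14m[48;2;31;22;13m🬎[38;2;140;52;35m[48;2;31;23;13m🬨[38;2;139;52;35m[48;2;139;52;34m🬀[38;2;139;52;34m[48;2;139;52;34m [38;2;139;52;34m[48;2;139;52;34m [38;2;139;52;34m[48;2;34;12;8m🬝[38;2;139;52;34m[48;2;32;18;11m🬆[38;2;139;52;34m[48;2;31;23;13m🬀[38;2;32;25;14m[48;2;31;22;13m🬎[38;2;32;25;14m[48;2;31;22;13m🬎[0m
[38;2;30;19;11m[48;2;27;16;9m🬂[38;2;30;19;11m[48;2;27;16;9m🬂[38;2;30;19;11m[48;2;27;16;9m🬂[38;2;139;52;34m[48;2;28;16;9m🬁[38;2;139;52;34m[48;2;34;12;8m🬎[38;2;139;52;34m[48;2;30;13;8m🬂[38;2;34;12;8m[48;2;27;16;9m🬂[38;2;30;19;11m[48;2;27;16;9m🬂[38;2;30;19;11m[48;2;27;16;9m🬂[38;2;30;19;11m[48;2;27;16;9m🬂[38;2;30;19;11m[48;2;27;16;9m🬂[38;2;30;19;11m[48;2;27;16;9m🬂[0m
[38;2;25;12;7m[48;2;24;9;6m🬎[38;2;25;12;7m[48;2;24;9;6m🬎[38;2;25;12;7m[48;2;24;9;6m🬎[38;2;25;12;7m[48;2;24;9;6m🬎[38;2;25;12;7m[48;2;24;9;6m🬎[38;2;25;12;7m[48;2;24;9;6m🬎[38;2;25;12;7m[48;2;24;9;6m🬎[38;2;25;12;7m[48;2;24;9;6m🬎[38;2;25;12;7m[48;2;24;9;6m🬎[38;2;25;12;7m[48;2;24;9;6m🬎[38;2;25;12;7m[48;2;24;9;6m🬎[38;2;25;12;7m[48;2;24;9;6m🬎[0m
</frame>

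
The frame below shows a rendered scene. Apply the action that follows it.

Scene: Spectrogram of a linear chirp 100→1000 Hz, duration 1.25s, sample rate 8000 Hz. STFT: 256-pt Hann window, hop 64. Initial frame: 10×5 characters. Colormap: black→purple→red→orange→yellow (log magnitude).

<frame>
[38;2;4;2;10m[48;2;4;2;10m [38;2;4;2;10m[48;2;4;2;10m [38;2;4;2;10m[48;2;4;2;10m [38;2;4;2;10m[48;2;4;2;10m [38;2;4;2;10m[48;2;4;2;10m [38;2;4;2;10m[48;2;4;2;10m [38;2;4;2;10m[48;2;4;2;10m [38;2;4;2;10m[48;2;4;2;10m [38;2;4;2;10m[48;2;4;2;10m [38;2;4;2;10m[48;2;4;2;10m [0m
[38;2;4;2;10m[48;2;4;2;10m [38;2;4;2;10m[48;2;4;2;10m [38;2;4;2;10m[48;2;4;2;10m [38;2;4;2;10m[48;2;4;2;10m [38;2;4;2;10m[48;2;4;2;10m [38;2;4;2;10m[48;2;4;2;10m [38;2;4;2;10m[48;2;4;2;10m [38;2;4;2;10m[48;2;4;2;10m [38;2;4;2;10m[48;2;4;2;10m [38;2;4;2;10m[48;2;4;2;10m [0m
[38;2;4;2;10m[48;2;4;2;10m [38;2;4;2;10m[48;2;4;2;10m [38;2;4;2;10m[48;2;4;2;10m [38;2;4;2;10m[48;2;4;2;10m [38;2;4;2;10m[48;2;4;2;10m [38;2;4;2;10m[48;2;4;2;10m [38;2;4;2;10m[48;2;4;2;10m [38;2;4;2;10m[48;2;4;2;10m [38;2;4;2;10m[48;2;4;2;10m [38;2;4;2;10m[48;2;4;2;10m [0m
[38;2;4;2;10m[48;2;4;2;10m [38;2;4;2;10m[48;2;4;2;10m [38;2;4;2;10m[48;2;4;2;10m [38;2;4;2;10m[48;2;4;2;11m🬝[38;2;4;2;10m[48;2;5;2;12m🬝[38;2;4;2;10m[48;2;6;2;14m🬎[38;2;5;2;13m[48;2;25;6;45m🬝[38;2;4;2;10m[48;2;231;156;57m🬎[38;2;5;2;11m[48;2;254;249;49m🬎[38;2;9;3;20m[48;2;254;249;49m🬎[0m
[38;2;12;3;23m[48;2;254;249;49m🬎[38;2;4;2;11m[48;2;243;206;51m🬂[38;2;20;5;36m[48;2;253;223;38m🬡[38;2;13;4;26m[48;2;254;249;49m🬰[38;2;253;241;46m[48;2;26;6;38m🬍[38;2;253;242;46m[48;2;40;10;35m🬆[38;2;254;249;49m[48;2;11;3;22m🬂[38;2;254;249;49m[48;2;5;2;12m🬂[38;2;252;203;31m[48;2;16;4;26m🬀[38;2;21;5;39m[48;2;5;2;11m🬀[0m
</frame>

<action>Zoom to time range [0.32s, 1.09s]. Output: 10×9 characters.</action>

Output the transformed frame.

<frame>
[38;2;4;2;10m[48;2;4;2;10m [38;2;4;2;10m[48;2;4;2;10m [38;2;4;2;10m[48;2;4;2;10m [38;2;4;2;10m[48;2;4;2;10m [38;2;4;2;10m[48;2;4;2;10m [38;2;4;2;10m[48;2;4;2;10m [38;2;4;2;10m[48;2;4;2;10m [38;2;4;2;10m[48;2;4;2;10m [38;2;4;2;10m[48;2;4;2;10m [38;2;4;2;10m[48;2;4;2;10m [0m
[38;2;4;2;10m[48;2;4;2;10m [38;2;4;2;10m[48;2;4;2;10m [38;2;4;2;10m[48;2;4;2;10m [38;2;4;2;10m[48;2;4;2;10m [38;2;4;2;10m[48;2;4;2;10m [38;2;4;2;10m[48;2;4;2;10m [38;2;4;2;10m[48;2;4;2;10m [38;2;4;2;10m[48;2;4;2;10m [38;2;4;2;10m[48;2;4;2;10m [38;2;4;2;10m[48;2;4;2;10m [0m
[38;2;4;2;10m[48;2;4;2;10m [38;2;4;2;10m[48;2;4;2;10m [38;2;4;2;10m[48;2;4;2;10m [38;2;4;2;10m[48;2;4;2;10m [38;2;4;2;10m[48;2;4;2;10m [38;2;4;2;10m[48;2;4;2;10m [38;2;4;2;10m[48;2;4;2;10m [38;2;4;2;10m[48;2;4;2;10m [38;2;4;2;10m[48;2;4;2;10m [38;2;4;2;10m[48;2;4;2;10m [0m
[38;2;4;2;10m[48;2;4;2;10m [38;2;4;2;10m[48;2;4;2;10m [38;2;4;2;10m[48;2;4;2;10m [38;2;4;2;10m[48;2;4;2;10m [38;2;4;2;10m[48;2;4;2;10m [38;2;4;2;10m[48;2;4;2;10m [38;2;4;2;10m[48;2;4;2;10m [38;2;4;2;10m[48;2;4;2;10m [38;2;4;2;10m[48;2;4;2;10m [38;2;4;2;10m[48;2;4;2;10m [0m
[38;2;4;2;10m[48;2;4;2;10m [38;2;4;2;10m[48;2;4;2;10m [38;2;4;2;10m[48;2;4;2;10m [38;2;4;2;10m[48;2;4;2;10m [38;2;4;2;10m[48;2;4;2;10m [38;2;4;2;10m[48;2;4;2;10m [38;2;4;2;10m[48;2;4;2;10m [38;2;4;2;10m[48;2;4;2;10m [38;2;4;2;10m[48;2;4;2;10m [38;2;4;2;10m[48;2;4;2;10m [0m
[38;2;4;2;10m[48;2;4;2;10m [38;2;4;2;10m[48;2;4;2;10m [38;2;4;2;10m[48;2;4;2;10m [38;2;4;2;10m[48;2;4;2;10m [38;2;4;2;10m[48;2;4;2;10m [38;2;4;2;10m[48;2;4;2;10m [38;2;4;2;10m[48;2;4;2;10m [38;2;4;2;10m[48;2;4;2;10m [38;2;4;2;10m[48;2;4;2;10m [38;2;4;2;10m[48;2;4;2;10m [0m
[38;2;4;2;10m[48;2;4;2;10m [38;2;4;2;10m[48;2;4;2;10m [38;2;4;2;10m[48;2;4;2;10m [38;2;4;2;10m[48;2;4;2;10m [38;2;4;2;10m[48;2;4;2;11m🬎[38;2;4;2;10m[48;2;5;2;11m🬎[38;2;4;2;10m[48;2;6;2;14m🬎[38;2;4;2;10m[48;2;9;3;19m🬎[38;2;6;2;14m[48;2;24;6;44m🬝[38;2;17;4;27m[48;2;244;141;17m🬝[0m
[38;2;9;2;18m[48;2;46;10;81m🬝[38;2;28;7;28m[48;2;252;196;28m🬝[38;2;12;3;23m[48;2;254;248;49m🬎[38;2;25;6;39m[48;2;238;188;55m🬆[38;2;9;2;18m[48;2;253;238;44m🬂[38;2;34;8;53m[48;2;246;204;44m🬡[38;2;245;202;46m[48;2;34;8;53m🬍[38;2;253;238;45m[48;2;9;3;19m🬎[38;2;247;205;43m[48;2;26;6;39m🬆[38;2;254;249;49m[48;2;12;3;23m🬂[0m
[38;2;254;249;49m[48;2;34;8;46m🬂[38;2;254;249;49m[48;2;11;3;22m🬂[38;2;252;203;30m[48;2;6;2;14m🬂[38;2;94;23;87m[48;2;9;3;19m🬀[38;2;18;4;33m[48;2;4;2;10m🬂[38;2;8;2;17m[48;2;4;2;10m🬂[38;2;5;2;12m[48;2;4;2;10m🬂[38;2;5;2;11m[48;2;4;2;10m🬂[38;2;4;2;11m[48;2;4;2;10m🬂[38;2;4;2;10m[48;2;4;2;10m [0m
</frame>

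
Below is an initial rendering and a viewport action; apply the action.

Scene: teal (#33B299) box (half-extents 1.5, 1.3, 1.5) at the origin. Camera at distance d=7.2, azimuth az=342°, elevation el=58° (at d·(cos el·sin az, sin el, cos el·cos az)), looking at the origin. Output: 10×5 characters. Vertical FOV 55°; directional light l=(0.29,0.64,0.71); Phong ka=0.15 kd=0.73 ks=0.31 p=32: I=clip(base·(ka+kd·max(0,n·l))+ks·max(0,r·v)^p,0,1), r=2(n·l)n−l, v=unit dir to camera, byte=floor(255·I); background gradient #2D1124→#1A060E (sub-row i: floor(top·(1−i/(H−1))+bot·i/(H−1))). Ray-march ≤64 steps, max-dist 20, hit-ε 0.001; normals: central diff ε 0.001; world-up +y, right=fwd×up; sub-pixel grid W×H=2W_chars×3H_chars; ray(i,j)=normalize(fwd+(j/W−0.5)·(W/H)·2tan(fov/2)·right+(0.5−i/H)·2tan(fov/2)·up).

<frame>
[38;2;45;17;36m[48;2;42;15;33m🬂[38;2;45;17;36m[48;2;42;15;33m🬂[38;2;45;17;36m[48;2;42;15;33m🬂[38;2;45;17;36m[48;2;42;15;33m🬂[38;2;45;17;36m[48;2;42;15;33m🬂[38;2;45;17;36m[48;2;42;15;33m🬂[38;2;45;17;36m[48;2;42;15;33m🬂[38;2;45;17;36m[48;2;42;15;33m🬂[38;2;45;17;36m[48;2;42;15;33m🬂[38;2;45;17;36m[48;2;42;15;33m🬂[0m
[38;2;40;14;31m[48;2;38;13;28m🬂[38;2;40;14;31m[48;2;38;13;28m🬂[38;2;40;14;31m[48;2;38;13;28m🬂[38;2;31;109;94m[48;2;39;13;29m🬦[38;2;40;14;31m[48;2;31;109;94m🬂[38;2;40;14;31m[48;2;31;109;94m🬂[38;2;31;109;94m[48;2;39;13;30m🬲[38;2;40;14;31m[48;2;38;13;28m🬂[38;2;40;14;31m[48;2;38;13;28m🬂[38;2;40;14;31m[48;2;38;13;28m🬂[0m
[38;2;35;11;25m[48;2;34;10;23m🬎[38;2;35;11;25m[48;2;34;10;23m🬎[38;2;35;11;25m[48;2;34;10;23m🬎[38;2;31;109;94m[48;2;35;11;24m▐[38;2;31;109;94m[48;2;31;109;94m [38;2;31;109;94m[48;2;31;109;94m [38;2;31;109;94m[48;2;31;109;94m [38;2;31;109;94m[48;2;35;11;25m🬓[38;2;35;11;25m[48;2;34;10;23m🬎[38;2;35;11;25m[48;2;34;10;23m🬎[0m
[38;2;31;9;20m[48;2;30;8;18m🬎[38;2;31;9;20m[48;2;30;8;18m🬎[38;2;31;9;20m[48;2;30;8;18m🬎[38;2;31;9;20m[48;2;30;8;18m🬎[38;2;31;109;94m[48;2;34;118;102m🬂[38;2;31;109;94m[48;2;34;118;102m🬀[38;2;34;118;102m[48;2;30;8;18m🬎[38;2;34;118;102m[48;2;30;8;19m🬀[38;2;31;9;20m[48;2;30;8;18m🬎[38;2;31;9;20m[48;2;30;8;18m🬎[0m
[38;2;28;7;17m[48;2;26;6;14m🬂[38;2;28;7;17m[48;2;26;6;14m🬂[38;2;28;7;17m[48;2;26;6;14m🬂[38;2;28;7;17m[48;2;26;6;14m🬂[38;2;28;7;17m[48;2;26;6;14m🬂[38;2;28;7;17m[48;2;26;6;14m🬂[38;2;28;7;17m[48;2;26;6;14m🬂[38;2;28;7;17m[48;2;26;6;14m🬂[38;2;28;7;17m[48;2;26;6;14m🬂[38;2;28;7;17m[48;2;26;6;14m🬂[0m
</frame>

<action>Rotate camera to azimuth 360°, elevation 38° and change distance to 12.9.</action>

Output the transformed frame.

<frame>
[38;2;45;17;36m[48;2;42;15;33m🬂[38;2;45;17;36m[48;2;42;15;33m🬂[38;2;45;17;36m[48;2;42;15;33m🬂[38;2;45;17;36m[48;2;42;15;33m🬂[38;2;45;17;36m[48;2;42;15;33m🬂[38;2;45;17;36m[48;2;42;15;33m🬂[38;2;45;17;36m[48;2;42;15;33m🬂[38;2;45;17;36m[48;2;42;15;33m🬂[38;2;45;17;36m[48;2;42;15;33m🬂[38;2;45;17;36m[48;2;42;15;33m🬂[0m
[38;2;40;14;31m[48;2;38;13;28m🬂[38;2;40;14;31m[48;2;38;13;28m🬂[38;2;40;14;31m[48;2;38;13;28m🬂[38;2;40;14;31m[48;2;38;13;28m🬂[38;2;40;14;31m[48;2;38;13;28m🬂[38;2;40;14;31m[48;2;38;13;28m🬂[38;2;40;14;31m[48;2;38;13;28m🬂[38;2;40;14;31m[48;2;38;13;28m🬂[38;2;40;14;31m[48;2;38;13;28m🬂[38;2;40;14;31m[48;2;38;13;28m🬂[0m
[38;2;35;11;25m[48;2;34;10;23m🬎[38;2;35;11;25m[48;2;34;10;23m🬎[38;2;35;11;25m[48;2;34;10;23m🬎[38;2;35;11;25m[48;2;34;10;23m🬎[38;2;35;11;24m[48;2;32;112;96m▌[38;2;31;109;94m[48;2;34;118;102m🬎[38;2;35;11;25m[48;2;34;10;23m🬎[38;2;35;11;25m[48;2;34;10;23m🬎[38;2;35;11;25m[48;2;34;10;23m🬎[38;2;35;11;25m[48;2;34;10;23m🬎[0m
[38;2;31;9;20m[48;2;30;8;18m🬎[38;2;31;9;20m[48;2;30;8;18m🬎[38;2;31;9;20m[48;2;30;8;18m🬎[38;2;31;9;20m[48;2;30;8;18m🬎[38;2;34;118;102m[48;2;30;8;19m🬁[38;2;34;118;102m[48;2;30;8;19m🬂[38;2;31;9;20m[48;2;30;8;18m🬎[38;2;31;9;20m[48;2;30;8;18m🬎[38;2;31;9;20m[48;2;30;8;18m🬎[38;2;31;9;20m[48;2;30;8;18m🬎[0m
[38;2;28;7;17m[48;2;26;6;14m🬂[38;2;28;7;17m[48;2;26;6;14m🬂[38;2;28;7;17m[48;2;26;6;14m🬂[38;2;28;7;17m[48;2;26;6;14m🬂[38;2;28;7;17m[48;2;26;6;14m🬂[38;2;28;7;17m[48;2;26;6;14m🬂[38;2;28;7;17m[48;2;26;6;14m🬂[38;2;28;7;17m[48;2;26;6;14m🬂[38;2;28;7;17m[48;2;26;6;14m🬂[38;2;28;7;17m[48;2;26;6;14m🬂[0m
</frame>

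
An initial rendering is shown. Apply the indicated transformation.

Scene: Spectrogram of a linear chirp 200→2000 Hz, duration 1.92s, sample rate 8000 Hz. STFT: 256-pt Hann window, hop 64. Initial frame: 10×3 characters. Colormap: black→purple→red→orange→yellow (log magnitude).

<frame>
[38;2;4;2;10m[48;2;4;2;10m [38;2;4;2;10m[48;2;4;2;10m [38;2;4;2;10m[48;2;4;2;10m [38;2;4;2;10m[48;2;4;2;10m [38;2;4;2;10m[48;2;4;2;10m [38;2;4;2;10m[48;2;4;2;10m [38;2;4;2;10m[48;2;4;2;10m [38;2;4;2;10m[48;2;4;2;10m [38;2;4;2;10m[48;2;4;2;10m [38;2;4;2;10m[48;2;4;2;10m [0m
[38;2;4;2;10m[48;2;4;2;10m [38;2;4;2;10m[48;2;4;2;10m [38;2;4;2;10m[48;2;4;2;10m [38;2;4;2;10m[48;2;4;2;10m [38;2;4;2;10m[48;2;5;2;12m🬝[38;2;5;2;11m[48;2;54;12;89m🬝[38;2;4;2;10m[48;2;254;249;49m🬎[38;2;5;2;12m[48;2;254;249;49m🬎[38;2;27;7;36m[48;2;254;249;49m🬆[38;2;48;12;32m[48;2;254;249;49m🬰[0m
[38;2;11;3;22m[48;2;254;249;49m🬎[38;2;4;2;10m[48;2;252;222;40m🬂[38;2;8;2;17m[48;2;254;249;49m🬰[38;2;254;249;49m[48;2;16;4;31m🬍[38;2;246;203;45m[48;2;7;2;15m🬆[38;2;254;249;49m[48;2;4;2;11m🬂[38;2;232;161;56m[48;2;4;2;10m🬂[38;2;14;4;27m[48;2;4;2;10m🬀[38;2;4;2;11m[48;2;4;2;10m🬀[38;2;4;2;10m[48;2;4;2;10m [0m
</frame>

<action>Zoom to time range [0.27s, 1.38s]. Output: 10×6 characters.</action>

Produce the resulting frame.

<frame>
[38;2;4;2;10m[48;2;4;2;10m [38;2;4;2;10m[48;2;4;2;10m [38;2;4;2;10m[48;2;4;2;10m [38;2;4;2;10m[48;2;4;2;10m [38;2;4;2;10m[48;2;4;2;10m [38;2;4;2;10m[48;2;4;2;10m [38;2;4;2;10m[48;2;4;2;10m [38;2;4;2;10m[48;2;4;2;10m [38;2;4;2;10m[48;2;4;2;10m [38;2;4;2;10m[48;2;4;2;10m [0m
[38;2;4;2;10m[48;2;4;2;10m [38;2;4;2;10m[48;2;4;2;10m [38;2;4;2;10m[48;2;4;2;10m [38;2;4;2;10m[48;2;4;2;10m [38;2;4;2;10m[48;2;4;2;10m [38;2;4;2;10m[48;2;4;2;10m [38;2;4;2;10m[48;2;4;2;10m [38;2;4;2;10m[48;2;4;2;10m [38;2;4;2;10m[48;2;4;2;10m [38;2;4;2;10m[48;2;4;2;10m [0m
[38;2;4;2;10m[48;2;4;2;10m [38;2;4;2;10m[48;2;4;2;10m [38;2;4;2;10m[48;2;4;2;10m [38;2;4;2;10m[48;2;4;2;10m [38;2;4;2;10m[48;2;4;2;10m [38;2;4;2;10m[48;2;4;2;10m [38;2;4;2;10m[48;2;4;2;10m [38;2;4;2;10m[48;2;4;2;10m [38;2;4;2;10m[48;2;4;2;10m [38;2;4;2;10m[48;2;4;2;10m [0m
[38;2;4;2;10m[48;2;4;2;10m [38;2;4;2;10m[48;2;4;2;10m [38;2;4;2;10m[48;2;4;2;10m [38;2;4;2;10m[48;2;4;2;10m [38;2;4;2;10m[48;2;4;2;10m [38;2;4;2;10m[48;2;5;2;11m🬝[38;2;4;2;10m[48;2;6;2;14m🬎[38;2;6;2;13m[48;2;49;11;85m🬝[38;2;5;2;11m[48;2;252;208;32m🬎[38;2;11;3;21m[48;2;254;249;49m🬎[0m
[38;2;4;2;11m[48;2;14;4;27m🬝[38;2;16;4;26m[48;2;251;185;23m🬝[38;2;6;2;14m[48;2;254;249;49m🬎[38;2;11;3;23m[48;2;242;195;51m🬆[38;2;7;2;16m[48;2;249;218;43m🬂[38;2;254;249;49m[48;2;37;9;48m🬋[38;2;253;236;43m[48;2;6;2;13m🬎[38;2;254;249;49m[48;2;25;6;34m🬂[38;2;254;249;49m[48;2;5;2;12m🬂[38;2;165;42;82m[48;2;8;2;17m🬀[0m
[38;2;253;229;41m[48;2;26;6;37m🬆[38;2;254;249;49m[48;2;7;2;15m🬂[38;2;254;247;48m[48;2;28;7;25m🬀[38;2;23;6;42m[48;2;5;2;12m🬀[38;2;5;2;13m[48;2;4;2;10m🬂[38;2;4;2;11m[48;2;4;2;10m🬂[38;2;4;2;10m[48;2;4;2;10m [38;2;4;2;10m[48;2;4;2;10m [38;2;4;2;10m[48;2;4;2;10m [38;2;4;2;10m[48;2;4;2;10m [0m
</frame>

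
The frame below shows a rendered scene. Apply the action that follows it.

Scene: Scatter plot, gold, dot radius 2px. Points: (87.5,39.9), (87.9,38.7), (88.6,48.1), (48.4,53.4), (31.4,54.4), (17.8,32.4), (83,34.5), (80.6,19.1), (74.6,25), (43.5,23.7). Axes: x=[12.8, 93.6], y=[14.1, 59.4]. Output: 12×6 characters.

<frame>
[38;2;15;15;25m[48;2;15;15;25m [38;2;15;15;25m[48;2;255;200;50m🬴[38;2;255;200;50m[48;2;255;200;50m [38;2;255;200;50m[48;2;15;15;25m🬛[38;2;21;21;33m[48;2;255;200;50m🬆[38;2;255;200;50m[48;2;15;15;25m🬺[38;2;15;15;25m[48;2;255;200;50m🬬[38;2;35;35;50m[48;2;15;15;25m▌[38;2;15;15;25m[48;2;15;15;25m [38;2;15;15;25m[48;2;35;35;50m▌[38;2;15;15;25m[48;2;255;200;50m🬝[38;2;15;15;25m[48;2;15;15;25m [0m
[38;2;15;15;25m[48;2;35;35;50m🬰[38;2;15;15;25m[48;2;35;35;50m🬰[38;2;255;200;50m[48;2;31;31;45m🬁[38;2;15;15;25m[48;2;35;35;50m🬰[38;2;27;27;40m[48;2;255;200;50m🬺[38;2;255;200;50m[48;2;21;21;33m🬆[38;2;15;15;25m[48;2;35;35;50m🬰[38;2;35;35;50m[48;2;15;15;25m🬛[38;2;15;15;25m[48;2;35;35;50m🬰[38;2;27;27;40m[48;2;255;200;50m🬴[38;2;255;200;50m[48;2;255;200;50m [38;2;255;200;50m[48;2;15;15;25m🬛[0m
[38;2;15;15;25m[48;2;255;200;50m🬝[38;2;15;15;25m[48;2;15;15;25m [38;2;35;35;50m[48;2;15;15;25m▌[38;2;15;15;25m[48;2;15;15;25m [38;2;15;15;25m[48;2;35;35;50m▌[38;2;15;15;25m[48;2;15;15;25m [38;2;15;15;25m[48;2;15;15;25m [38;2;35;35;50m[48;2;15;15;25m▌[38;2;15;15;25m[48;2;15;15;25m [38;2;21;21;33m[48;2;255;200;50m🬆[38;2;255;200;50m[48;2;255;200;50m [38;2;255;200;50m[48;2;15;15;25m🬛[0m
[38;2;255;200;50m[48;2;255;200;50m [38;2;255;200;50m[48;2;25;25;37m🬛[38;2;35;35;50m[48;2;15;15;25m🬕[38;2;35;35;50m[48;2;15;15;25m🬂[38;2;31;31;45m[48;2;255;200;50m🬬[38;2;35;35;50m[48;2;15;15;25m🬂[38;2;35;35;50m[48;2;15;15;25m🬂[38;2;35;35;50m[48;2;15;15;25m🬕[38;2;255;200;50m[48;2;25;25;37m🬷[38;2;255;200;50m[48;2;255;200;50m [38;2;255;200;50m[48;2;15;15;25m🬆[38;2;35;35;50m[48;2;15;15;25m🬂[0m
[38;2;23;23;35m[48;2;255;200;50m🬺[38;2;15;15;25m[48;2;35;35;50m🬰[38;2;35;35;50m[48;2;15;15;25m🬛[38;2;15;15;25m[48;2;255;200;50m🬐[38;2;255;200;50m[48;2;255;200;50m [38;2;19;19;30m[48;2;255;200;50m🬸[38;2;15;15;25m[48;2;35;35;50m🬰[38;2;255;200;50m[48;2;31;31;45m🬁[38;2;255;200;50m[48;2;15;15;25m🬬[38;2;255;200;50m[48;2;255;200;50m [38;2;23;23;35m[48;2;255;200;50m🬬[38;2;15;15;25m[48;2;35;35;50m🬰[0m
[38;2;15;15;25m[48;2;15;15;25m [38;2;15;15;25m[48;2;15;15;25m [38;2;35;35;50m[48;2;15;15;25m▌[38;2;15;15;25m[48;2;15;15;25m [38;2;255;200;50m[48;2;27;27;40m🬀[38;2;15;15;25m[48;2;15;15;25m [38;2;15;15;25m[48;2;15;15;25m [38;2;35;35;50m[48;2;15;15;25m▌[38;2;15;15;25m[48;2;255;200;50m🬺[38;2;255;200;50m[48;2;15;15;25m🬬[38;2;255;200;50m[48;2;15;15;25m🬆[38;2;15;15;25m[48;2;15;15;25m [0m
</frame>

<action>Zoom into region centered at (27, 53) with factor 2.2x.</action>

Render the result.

<frame>
[38;2;15;15;25m[48;2;15;15;25m [38;2;15;15;25m[48;2;15;15;25m [38;2;35;35;50m[48;2;15;15;25m▌[38;2;15;15;25m[48;2;15;15;25m [38;2;15;15;25m[48;2;35;35;50m▌[38;2;15;15;25m[48;2;15;15;25m [38;2;15;15;25m[48;2;15;15;25m [38;2;35;35;50m[48;2;15;15;25m▌[38;2;15;15;25m[48;2;15;15;25m [38;2;15;15;25m[48;2;35;35;50m▌[38;2;15;15;25m[48;2;15;15;25m [38;2;15;15;25m[48;2;15;15;25m [0m
[38;2;15;15;25m[48;2;35;35;50m🬰[38;2;15;15;25m[48;2;35;35;50m🬰[38;2;35;35;50m[48;2;15;15;25m🬛[38;2;15;15;25m[48;2;35;35;50m🬰[38;2;15;15;25m[48;2;35;35;50m🬐[38;2;15;15;25m[48;2;35;35;50m🬰[38;2;15;15;25m[48;2;35;35;50m🬰[38;2;27;27;40m[48;2;255;200;50m🬬[38;2;15;15;25m[48;2;35;35;50m🬰[38;2;15;15;25m[48;2;35;35;50m🬐[38;2;15;15;25m[48;2;35;35;50m🬰[38;2;15;15;25m[48;2;35;35;50m🬰[0m
[38;2;15;15;25m[48;2;15;15;25m [38;2;15;15;25m[48;2;15;15;25m [38;2;35;35;50m[48;2;15;15;25m▌[38;2;15;15;25m[48;2;15;15;25m [38;2;15;15;25m[48;2;35;35;50m▌[38;2;15;15;25m[48;2;15;15;25m [38;2;15;15;25m[48;2;255;200;50m🬐[38;2;255;200;50m[48;2;255;200;50m [38;2;15;15;25m[48;2;255;200;50m🬸[38;2;15;15;25m[48;2;35;35;50m▌[38;2;15;15;25m[48;2;15;15;25m [38;2;15;15;25m[48;2;15;15;25m [0m
[38;2;35;35;50m[48;2;15;15;25m🬂[38;2;35;35;50m[48;2;15;15;25m🬂[38;2;35;35;50m[48;2;15;15;25m🬕[38;2;35;35;50m[48;2;15;15;25m🬂[38;2;35;35;50m[48;2;15;15;25m🬨[38;2;35;35;50m[48;2;15;15;25m🬂[38;2;35;35;50m[48;2;15;15;25m🬂[38;2;255;200;50m[48;2;27;27;40m🬀[38;2;35;35;50m[48;2;15;15;25m🬂[38;2;35;35;50m[48;2;15;15;25m🬨[38;2;35;35;50m[48;2;15;15;25m🬂[38;2;35;35;50m[48;2;15;15;25m🬂[0m
[38;2;15;15;25m[48;2;35;35;50m🬰[38;2;15;15;25m[48;2;35;35;50m🬰[38;2;35;35;50m[48;2;15;15;25m🬛[38;2;15;15;25m[48;2;35;35;50m🬰[38;2;15;15;25m[48;2;35;35;50m🬐[38;2;15;15;25m[48;2;35;35;50m🬰[38;2;15;15;25m[48;2;35;35;50m🬰[38;2;35;35;50m[48;2;15;15;25m🬛[38;2;15;15;25m[48;2;35;35;50m🬰[38;2;15;15;25m[48;2;35;35;50m🬐[38;2;15;15;25m[48;2;35;35;50m🬰[38;2;15;15;25m[48;2;35;35;50m🬰[0m
[38;2;15;15;25m[48;2;15;15;25m [38;2;15;15;25m[48;2;15;15;25m [38;2;35;35;50m[48;2;15;15;25m▌[38;2;15;15;25m[48;2;15;15;25m [38;2;15;15;25m[48;2;35;35;50m▌[38;2;15;15;25m[48;2;15;15;25m [38;2;15;15;25m[48;2;15;15;25m [38;2;35;35;50m[48;2;15;15;25m▌[38;2;15;15;25m[48;2;15;15;25m [38;2;15;15;25m[48;2;35;35;50m▌[38;2;15;15;25m[48;2;15;15;25m [38;2;15;15;25m[48;2;15;15;25m [0m
</frame>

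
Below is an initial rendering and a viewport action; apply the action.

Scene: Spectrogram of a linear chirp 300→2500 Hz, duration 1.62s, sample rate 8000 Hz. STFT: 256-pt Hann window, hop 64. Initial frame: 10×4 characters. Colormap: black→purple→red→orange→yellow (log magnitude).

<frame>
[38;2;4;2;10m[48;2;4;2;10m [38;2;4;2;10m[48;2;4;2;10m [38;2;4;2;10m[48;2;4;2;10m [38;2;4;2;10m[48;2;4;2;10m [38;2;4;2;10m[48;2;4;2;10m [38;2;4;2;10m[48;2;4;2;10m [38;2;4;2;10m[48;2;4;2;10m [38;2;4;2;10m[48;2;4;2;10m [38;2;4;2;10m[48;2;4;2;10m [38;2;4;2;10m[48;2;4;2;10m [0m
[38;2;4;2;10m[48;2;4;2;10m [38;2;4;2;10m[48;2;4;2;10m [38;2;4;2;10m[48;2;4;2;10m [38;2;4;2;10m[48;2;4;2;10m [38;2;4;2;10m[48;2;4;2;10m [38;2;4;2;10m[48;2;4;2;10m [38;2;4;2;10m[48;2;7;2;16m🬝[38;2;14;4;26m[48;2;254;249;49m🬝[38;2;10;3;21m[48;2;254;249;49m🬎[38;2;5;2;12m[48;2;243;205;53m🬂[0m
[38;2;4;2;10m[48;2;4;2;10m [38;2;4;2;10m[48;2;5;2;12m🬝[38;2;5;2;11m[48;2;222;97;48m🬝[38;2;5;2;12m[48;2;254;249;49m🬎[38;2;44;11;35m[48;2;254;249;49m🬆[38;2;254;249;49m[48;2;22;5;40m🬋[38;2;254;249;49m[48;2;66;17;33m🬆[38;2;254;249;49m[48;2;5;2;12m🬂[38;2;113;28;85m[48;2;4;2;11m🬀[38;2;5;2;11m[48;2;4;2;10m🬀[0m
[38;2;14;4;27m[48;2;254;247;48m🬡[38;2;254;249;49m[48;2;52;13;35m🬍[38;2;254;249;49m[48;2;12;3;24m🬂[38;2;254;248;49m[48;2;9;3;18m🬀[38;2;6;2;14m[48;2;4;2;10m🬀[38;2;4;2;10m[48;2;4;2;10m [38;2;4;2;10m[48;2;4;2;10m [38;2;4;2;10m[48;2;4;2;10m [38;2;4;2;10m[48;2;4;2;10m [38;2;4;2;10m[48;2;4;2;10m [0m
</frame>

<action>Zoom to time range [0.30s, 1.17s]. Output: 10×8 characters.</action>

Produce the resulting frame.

<frame>
[38;2;4;2;10m[48;2;4;2;10m [38;2;4;2;10m[48;2;4;2;10m [38;2;4;2;10m[48;2;4;2;10m [38;2;4;2;10m[48;2;4;2;10m [38;2;4;2;10m[48;2;4;2;10m [38;2;4;2;10m[48;2;4;2;10m [38;2;4;2;10m[48;2;4;2;10m [38;2;4;2;10m[48;2;4;2;10m [38;2;4;2;10m[48;2;4;2;10m [38;2;4;2;10m[48;2;4;2;10m [0m
[38;2;4;2;10m[48;2;4;2;10m [38;2;4;2;10m[48;2;4;2;10m [38;2;4;2;10m[48;2;4;2;10m [38;2;4;2;10m[48;2;4;2;10m [38;2;4;2;10m[48;2;4;2;10m [38;2;4;2;10m[48;2;4;2;10m [38;2;4;2;10m[48;2;4;2;10m [38;2;4;2;10m[48;2;4;2;10m [38;2;4;2;10m[48;2;4;2;10m [38;2;4;2;10m[48;2;4;2;10m [0m
[38;2;4;2;10m[48;2;4;2;10m [38;2;4;2;10m[48;2;4;2;10m [38;2;4;2;10m[48;2;4;2;10m [38;2;4;2;10m[48;2;4;2;10m [38;2;4;2;10m[48;2;4;2;10m [38;2;4;2;10m[48;2;4;2;10m [38;2;4;2;10m[48;2;4;2;10m [38;2;4;2;10m[48;2;4;2;10m [38;2;4;2;10m[48;2;4;2;10m [38;2;4;2;10m[48;2;4;2;10m [0m
[38;2;4;2;10m[48;2;4;2;10m [38;2;4;2;10m[48;2;4;2;10m [38;2;4;2;10m[48;2;4;2;10m [38;2;4;2;10m[48;2;4;2;10m [38;2;4;2;10m[48;2;4;2;10m [38;2;4;2;10m[48;2;4;2;10m [38;2;4;2;10m[48;2;4;2;10m [38;2;4;2;10m[48;2;4;2;10m [38;2;4;2;10m[48;2;5;2;12m🬝[38;2;4;2;10m[48;2;9;3;19m🬝[0m
[38;2;4;2;10m[48;2;4;2;10m [38;2;4;2;10m[48;2;4;2;10m [38;2;4;2;10m[48;2;4;2;10m [38;2;4;2;10m[48;2;4;2;11m🬝[38;2;4;2;10m[48;2;6;2;13m🬝[38;2;5;2;12m[48;2;28;7;50m🬝[38;2;5;2;11m[48;2;228;153;62m🬎[38;2;36;9;34m[48;2;254;248;49m🬎[38;2;16;4;30m[48;2;253;233;43m🬂[38;2;254;249;49m[48;2;71;18;65m🬍[0m
[38;2;4;2;10m[48;2;9;3;19m🬝[38;2;6;2;15m[48;2;132;33;84m🬝[38;2;7;2;15m[48;2;254;249;49m🬎[38;2;29;7;39m[48;2;253;237;44m🬆[38;2;89;22;66m[48;2;253;242;46m🬡[38;2;253;228;41m[48;2;11;3;22m🬎[38;2;254;249;49m[48;2;14;4;27m🬂[38;2;240;133;22m[48;2;9;3;19m🬀[38;2;9;3;19m[48;2;4;2;10m🬀[38;2;5;2;12m[48;2;4;2;10m🬀[0m
[38;2;254;243;46m[48;2;73;18;67m🬍[38;2;253;236;44m[48;2;26;6;39m🬆[38;2;247;190;36m[48;2;7;2;16m🬂[38;2;28;7;50m[48;2;5;2;12m🬀[38;2;7;2;15m[48;2;4;2;10m🬀[38;2;4;2;11m[48;2;4;2;10m🬀[38;2;4;2;10m[48;2;4;2;10m [38;2;4;2;10m[48;2;4;2;10m [38;2;4;2;10m[48;2;4;2;10m [38;2;4;2;10m[48;2;4;2;10m [0m
[38;2;5;2;12m[48;2;4;2;10m🬀[38;2;4;2;10m[48;2;4;2;10m [38;2;4;2;10m[48;2;4;2;10m [38;2;4;2;10m[48;2;4;2;10m [38;2;4;2;10m[48;2;4;2;10m [38;2;4;2;10m[48;2;4;2;10m [38;2;4;2;10m[48;2;4;2;10m [38;2;4;2;10m[48;2;4;2;10m [38;2;4;2;10m[48;2;4;2;10m [38;2;4;2;10m[48;2;4;2;10m [0m
</frame>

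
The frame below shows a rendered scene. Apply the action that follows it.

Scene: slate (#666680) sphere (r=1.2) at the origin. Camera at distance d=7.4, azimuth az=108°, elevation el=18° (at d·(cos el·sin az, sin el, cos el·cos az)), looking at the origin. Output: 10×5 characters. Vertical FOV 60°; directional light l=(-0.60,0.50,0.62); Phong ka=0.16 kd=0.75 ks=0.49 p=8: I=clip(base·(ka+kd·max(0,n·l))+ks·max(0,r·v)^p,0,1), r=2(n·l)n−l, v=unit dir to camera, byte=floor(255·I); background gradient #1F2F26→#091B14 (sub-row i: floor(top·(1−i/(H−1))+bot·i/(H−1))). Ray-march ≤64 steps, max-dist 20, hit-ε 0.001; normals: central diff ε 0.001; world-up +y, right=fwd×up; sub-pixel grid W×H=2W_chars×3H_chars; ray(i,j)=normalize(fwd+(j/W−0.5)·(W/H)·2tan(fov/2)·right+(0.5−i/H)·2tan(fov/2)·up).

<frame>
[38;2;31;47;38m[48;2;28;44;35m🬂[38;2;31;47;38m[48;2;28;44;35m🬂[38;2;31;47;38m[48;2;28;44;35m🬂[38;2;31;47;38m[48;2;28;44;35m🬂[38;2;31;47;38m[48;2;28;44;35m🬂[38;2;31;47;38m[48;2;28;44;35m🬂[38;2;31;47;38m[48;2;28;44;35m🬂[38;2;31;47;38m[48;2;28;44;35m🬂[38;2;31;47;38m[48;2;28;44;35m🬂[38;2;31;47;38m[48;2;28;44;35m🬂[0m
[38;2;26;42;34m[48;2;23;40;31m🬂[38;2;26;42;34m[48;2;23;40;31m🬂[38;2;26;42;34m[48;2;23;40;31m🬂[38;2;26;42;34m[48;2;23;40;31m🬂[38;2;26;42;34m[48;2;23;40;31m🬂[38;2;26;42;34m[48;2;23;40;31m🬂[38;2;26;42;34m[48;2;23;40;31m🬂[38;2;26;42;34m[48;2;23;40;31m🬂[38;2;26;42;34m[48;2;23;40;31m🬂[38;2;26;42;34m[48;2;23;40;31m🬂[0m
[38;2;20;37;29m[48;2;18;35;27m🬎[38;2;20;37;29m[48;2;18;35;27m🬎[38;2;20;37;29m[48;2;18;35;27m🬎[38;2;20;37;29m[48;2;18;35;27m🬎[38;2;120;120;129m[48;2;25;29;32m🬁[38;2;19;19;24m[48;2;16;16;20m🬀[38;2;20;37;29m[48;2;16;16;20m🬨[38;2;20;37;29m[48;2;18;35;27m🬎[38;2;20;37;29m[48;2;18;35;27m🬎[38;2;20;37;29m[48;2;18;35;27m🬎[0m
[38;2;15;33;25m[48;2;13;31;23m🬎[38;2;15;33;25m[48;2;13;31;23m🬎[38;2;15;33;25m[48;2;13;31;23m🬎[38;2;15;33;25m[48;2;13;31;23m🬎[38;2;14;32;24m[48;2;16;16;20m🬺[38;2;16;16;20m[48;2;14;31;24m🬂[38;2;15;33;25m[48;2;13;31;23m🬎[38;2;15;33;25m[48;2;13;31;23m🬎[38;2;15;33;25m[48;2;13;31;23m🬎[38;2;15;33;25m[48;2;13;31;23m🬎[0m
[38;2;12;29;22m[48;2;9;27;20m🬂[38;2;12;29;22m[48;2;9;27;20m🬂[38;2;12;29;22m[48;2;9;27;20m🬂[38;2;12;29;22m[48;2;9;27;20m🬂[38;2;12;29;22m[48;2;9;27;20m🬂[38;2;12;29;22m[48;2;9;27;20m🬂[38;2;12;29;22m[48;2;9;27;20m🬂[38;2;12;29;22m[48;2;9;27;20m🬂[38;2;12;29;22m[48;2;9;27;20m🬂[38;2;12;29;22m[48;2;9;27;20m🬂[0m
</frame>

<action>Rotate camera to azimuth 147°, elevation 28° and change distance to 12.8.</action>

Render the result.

<frame>
[38;2;31;47;38m[48;2;28;44;35m🬂[38;2;31;47;38m[48;2;28;44;35m🬂[38;2;31;47;38m[48;2;28;44;35m🬂[38;2;31;47;38m[48;2;28;44;35m🬂[38;2;31;47;38m[48;2;28;44;35m🬂[38;2;31;47;38m[48;2;28;44;35m🬂[38;2;31;47;38m[48;2;28;44;35m🬂[38;2;31;47;38m[48;2;28;44;35m🬂[38;2;31;47;38m[48;2;28;44;35m🬂[38;2;31;47;38m[48;2;28;44;35m🬂[0m
[38;2;26;42;34m[48;2;23;40;31m🬂[38;2;26;42;34m[48;2;23;40;31m🬂[38;2;26;42;34m[48;2;23;40;31m🬂[38;2;26;42;34m[48;2;23;40;31m🬂[38;2;26;42;34m[48;2;23;40;31m🬂[38;2;26;42;34m[48;2;23;40;31m🬂[38;2;26;42;34m[48;2;23;40;31m🬂[38;2;26;42;34m[48;2;23;40;31m🬂[38;2;26;42;34m[48;2;23;40;31m🬂[38;2;26;42;34m[48;2;23;40;31m🬂[0m
[38;2;20;37;29m[48;2;18;35;27m🬎[38;2;20;37;29m[48;2;18;35;27m🬎[38;2;20;37;29m[48;2;18;35;27m🬎[38;2;20;37;29m[48;2;18;35;27m🬎[38;2;20;37;29m[48;2;16;16;20m🬕[38;2;18;24;24m[48;2;42;42;50m🬴[38;2;20;37;29m[48;2;18;35;27m🬎[38;2;20;37;29m[48;2;18;35;27m🬎[38;2;20;37;29m[48;2;18;35;27m🬎[38;2;20;37;29m[48;2;18;35;27m🬎[0m
[38;2;15;33;25m[48;2;13;31;23m🬎[38;2;15;33;25m[48;2;13;31;23m🬎[38;2;15;33;25m[48;2;13;31;23m🬎[38;2;15;33;25m[48;2;13;31;23m🬎[38;2;15;33;25m[48;2;13;31;23m🬎[38;2;15;33;25m[48;2;13;31;23m🬎[38;2;15;33;25m[48;2;13;31;23m🬎[38;2;15;33;25m[48;2;13;31;23m🬎[38;2;15;33;25m[48;2;13;31;23m🬎[38;2;15;33;25m[48;2;13;31;23m🬎[0m
[38;2;12;29;22m[48;2;9;27;20m🬂[38;2;12;29;22m[48;2;9;27;20m🬂[38;2;12;29;22m[48;2;9;27;20m🬂[38;2;12;29;22m[48;2;9;27;20m🬂[38;2;12;29;22m[48;2;9;27;20m🬂[38;2;12;29;22m[48;2;9;27;20m🬂[38;2;12;29;22m[48;2;9;27;20m🬂[38;2;12;29;22m[48;2;9;27;20m🬂[38;2;12;29;22m[48;2;9;27;20m🬂[38;2;12;29;22m[48;2;9;27;20m🬂[0m
</frame>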